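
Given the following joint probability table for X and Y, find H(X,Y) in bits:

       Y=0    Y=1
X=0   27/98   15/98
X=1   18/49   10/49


H(X,Y) = -Σ p(x,y) log₂ p(x,y)
  p(0,0)=27/98: -0.2755 × log₂(0.2755) = 0.5124
  p(0,1)=15/98: -0.1531 × log₂(0.1531) = 0.4145
  p(1,0)=18/49: -0.3673 × log₂(0.3673) = 0.5307
  p(1,1)=10/49: -0.2041 × log₂(0.2041) = 0.4679
H(X,Y) = 1.9255 bits


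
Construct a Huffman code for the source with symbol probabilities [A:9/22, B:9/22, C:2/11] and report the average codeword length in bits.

Huffman tree construction:
Combine smallest probabilities repeatedly
Resulting codes:
  A: 11 (length 2)
  B: 0 (length 1)
  C: 10 (length 2)
Average length = Σ p(s) × length(s) = 1.5909 bits


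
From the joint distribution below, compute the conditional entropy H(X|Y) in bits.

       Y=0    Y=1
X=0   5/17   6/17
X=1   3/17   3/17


H(X|Y) = Σ_y p(y) H(X|Y=y)
  p(Y=0) = 8/17, H(X|Y=0) = 0.9544
  p(Y=1) = 9/17, H(X|Y=1) = 0.9183
H(X|Y) = 0.4706×0.9544 + 0.5294×0.9183 = 0.9353 bits


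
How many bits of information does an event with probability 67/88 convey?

Information content I(x) = -log₂(p(x))
I = -log₂(67/88) = -log₂(0.7614)
I = 0.3933 bits


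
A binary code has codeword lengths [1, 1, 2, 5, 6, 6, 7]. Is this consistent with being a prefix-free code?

Kraft inequality: Σ 2^(-l_i) ≤ 1 for prefix-free code
Calculating: 2^(-1) + 2^(-1) + 2^(-2) + 2^(-5) + 2^(-6) + 2^(-6) + 2^(-7)
= 0.5 + 0.5 + 0.25 + 0.03125 + 0.015625 + 0.015625 + 0.0078125
= 1.3203
Since 1.3203 > 1, prefix-free code does not exist


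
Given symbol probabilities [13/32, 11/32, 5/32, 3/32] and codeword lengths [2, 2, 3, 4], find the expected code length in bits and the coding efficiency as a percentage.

Average length L = Σ p_i × l_i = 2.3438 bits
Entropy H = 1.7961 bits
Efficiency η = H/L × 100% = 76.63%


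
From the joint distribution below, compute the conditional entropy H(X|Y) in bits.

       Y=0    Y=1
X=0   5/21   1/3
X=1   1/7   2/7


H(X|Y) = Σ_y p(y) H(X|Y=y)
  p(Y=0) = 8/21, H(X|Y=0) = 0.9544
  p(Y=1) = 13/21, H(X|Y=1) = 0.9957
H(X|Y) = 0.3810×0.9544 + 0.6190×0.9957 = 0.9800 bits


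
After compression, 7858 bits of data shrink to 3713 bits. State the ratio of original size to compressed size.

Compression ratio = Original / Compressed
= 7858 / 3713 = 2.12:1


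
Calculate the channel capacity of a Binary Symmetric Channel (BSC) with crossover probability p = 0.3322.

For BSC with error probability p:
C = 1 - H(p) where H(p) is binary entropy
H(0.3322) = -0.3322 × log₂(0.3322) - 0.6678 × log₂(0.6678)
H(p) = 0.9172
C = 1 - 0.9172 = 0.0828 bits/use


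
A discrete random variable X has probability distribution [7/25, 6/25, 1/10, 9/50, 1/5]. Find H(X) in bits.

H(X) = -Σ p(x) log₂ p(x)
  -7/25 × log₂(7/25) = 0.5142
  -6/25 × log₂(6/25) = 0.4941
  -1/10 × log₂(1/10) = 0.3322
  -9/50 × log₂(9/50) = 0.4453
  -1/5 × log₂(1/5) = 0.4644
H(X) = 2.2502 bits


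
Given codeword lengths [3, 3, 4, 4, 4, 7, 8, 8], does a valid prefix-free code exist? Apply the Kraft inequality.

Kraft inequality: Σ 2^(-l_i) ≤ 1 for prefix-free code
Calculating: 2^(-3) + 2^(-3) + 2^(-4) + 2^(-4) + 2^(-4) + 2^(-7) + 2^(-8) + 2^(-8)
= 0.125 + 0.125 + 0.0625 + 0.0625 + 0.0625 + 0.0078125 + 0.00390625 + 0.00390625
= 0.4531
Since 0.4531 ≤ 1, prefix-free code exists


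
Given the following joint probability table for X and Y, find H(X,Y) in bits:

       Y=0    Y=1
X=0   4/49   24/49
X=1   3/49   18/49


H(X,Y) = -Σ p(x,y) log₂ p(x,y)
  p(0,0)=4/49: -0.0816 × log₂(0.0816) = 0.2951
  p(0,1)=24/49: -0.4898 × log₂(0.4898) = 0.5044
  p(1,0)=3/49: -0.0612 × log₂(0.0612) = 0.2467
  p(1,1)=18/49: -0.3673 × log₂(0.3673) = 0.5307
H(X,Y) = 1.5769 bits


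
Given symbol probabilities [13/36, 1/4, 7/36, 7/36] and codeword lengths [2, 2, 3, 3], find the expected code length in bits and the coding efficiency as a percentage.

Average length L = Σ p_i × l_i = 2.3889 bits
Entropy H = 1.9494 bits
Efficiency η = H/L × 100% = 81.60%


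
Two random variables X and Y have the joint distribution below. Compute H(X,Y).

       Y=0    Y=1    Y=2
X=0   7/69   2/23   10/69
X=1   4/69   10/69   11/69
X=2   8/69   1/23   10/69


H(X,Y) = -Σ p(x,y) log₂ p(x,y)
  p(0,0)=7/69: -0.1014 × log₂(0.1014) = 0.3349
  p(0,1)=2/23: -0.0870 × log₂(0.0870) = 0.3064
  p(0,2)=10/69: -0.1449 × log₂(0.1449) = 0.4039
  p(1,0)=4/69: -0.0580 × log₂(0.0580) = 0.2382
  p(1,1)=10/69: -0.1449 × log₂(0.1449) = 0.4039
  p(1,2)=11/69: -0.1594 × log₂(0.1594) = 0.4223
  p(2,0)=8/69: -0.1159 × log₂(0.1159) = 0.3604
  p(2,1)=1/23: -0.0435 × log₂(0.0435) = 0.1967
  p(2,2)=10/69: -0.1449 × log₂(0.1449) = 0.4039
H(X,Y) = 3.0704 bits


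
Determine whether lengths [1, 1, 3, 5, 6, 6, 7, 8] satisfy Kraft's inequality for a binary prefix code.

Kraft inequality: Σ 2^(-l_i) ≤ 1 for prefix-free code
Calculating: 2^(-1) + 2^(-1) + 2^(-3) + 2^(-5) + 2^(-6) + 2^(-6) + 2^(-7) + 2^(-8)
= 0.5 + 0.5 + 0.125 + 0.03125 + 0.015625 + 0.015625 + 0.0078125 + 0.00390625
= 1.1992
Since 1.1992 > 1, prefix-free code does not exist


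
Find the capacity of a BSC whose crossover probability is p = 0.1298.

For BSC with error probability p:
C = 1 - H(p) where H(p) is binary entropy
H(0.1298) = -0.1298 × log₂(0.1298) - 0.8702 × log₂(0.8702)
H(p) = 0.5569
C = 1 - 0.5569 = 0.4431 bits/use


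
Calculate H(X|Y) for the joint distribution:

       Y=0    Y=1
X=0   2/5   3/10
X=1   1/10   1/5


H(X|Y) = Σ_y p(y) H(X|Y=y)
  p(Y=0) = 1/2, H(X|Y=0) = 0.7219
  p(Y=1) = 1/2, H(X|Y=1) = 0.9710
H(X|Y) = 0.5000×0.7219 + 0.5000×0.9710 = 0.8464 bits


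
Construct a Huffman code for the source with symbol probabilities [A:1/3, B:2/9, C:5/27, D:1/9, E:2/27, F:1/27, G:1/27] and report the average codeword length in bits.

Huffman tree construction:
Combine smallest probabilities repeatedly
Resulting codes:
  A: 11 (length 2)
  B: 01 (length 2)
  C: 00 (length 2)
  D: 100 (length 3)
  E: 1010 (length 4)
  F: 10110 (length 5)
  G: 10111 (length 5)
Average length = Σ p(s) × length(s) = 2.4815 bits


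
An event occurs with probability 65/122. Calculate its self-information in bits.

Information content I(x) = -log₂(p(x))
I = -log₂(65/122) = -log₂(0.5328)
I = 0.9084 bits


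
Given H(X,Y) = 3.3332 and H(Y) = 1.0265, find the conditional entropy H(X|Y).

Chain rule: H(X,Y) = H(X|Y) + H(Y)
H(X|Y) = H(X,Y) - H(Y) = 3.3332 - 1.0265 = 2.3067 bits


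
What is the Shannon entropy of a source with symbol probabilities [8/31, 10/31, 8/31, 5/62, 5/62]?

H(X) = -Σ p(x) log₂ p(x)
  -8/31 × log₂(8/31) = 0.5043
  -10/31 × log₂(10/31) = 0.5265
  -8/31 × log₂(8/31) = 0.5043
  -5/62 × log₂(5/62) = 0.2929
  -5/62 × log₂(5/62) = 0.2929
H(X) = 2.1210 bits


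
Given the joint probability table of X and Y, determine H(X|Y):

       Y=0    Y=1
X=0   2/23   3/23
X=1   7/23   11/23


H(X|Y) = Σ_y p(y) H(X|Y=y)
  p(Y=0) = 9/23, H(X|Y=0) = 0.7642
  p(Y=1) = 14/23, H(X|Y=1) = 0.7496
H(X|Y) = 0.3913×0.7642 + 0.6087×0.7496 = 0.7553 bits


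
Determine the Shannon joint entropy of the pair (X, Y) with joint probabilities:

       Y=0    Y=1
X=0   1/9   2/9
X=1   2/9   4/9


H(X,Y) = -Σ p(x,y) log₂ p(x,y)
  p(0,0)=1/9: -0.1111 × log₂(0.1111) = 0.3522
  p(0,1)=2/9: -0.2222 × log₂(0.2222) = 0.4822
  p(1,0)=2/9: -0.2222 × log₂(0.2222) = 0.4822
  p(1,1)=4/9: -0.4444 × log₂(0.4444) = 0.5200
H(X,Y) = 1.8366 bits


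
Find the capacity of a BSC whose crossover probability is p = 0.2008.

For BSC with error probability p:
C = 1 - H(p) where H(p) is binary entropy
H(0.2008) = -0.2008 × log₂(0.2008) - 0.7992 × log₂(0.7992)
H(p) = 0.7235
C = 1 - 0.7235 = 0.2765 bits/use


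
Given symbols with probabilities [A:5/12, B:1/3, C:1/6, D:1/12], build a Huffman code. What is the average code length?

Huffman tree construction:
Combine smallest probabilities repeatedly
Resulting codes:
  A: 0 (length 1)
  B: 11 (length 2)
  C: 101 (length 3)
  D: 100 (length 3)
Average length = Σ p(s) × length(s) = 1.8333 bits


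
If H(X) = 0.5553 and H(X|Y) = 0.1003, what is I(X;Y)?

I(X;Y) = H(X) - H(X|Y)
I(X;Y) = 0.5553 - 0.1003 = 0.455 bits


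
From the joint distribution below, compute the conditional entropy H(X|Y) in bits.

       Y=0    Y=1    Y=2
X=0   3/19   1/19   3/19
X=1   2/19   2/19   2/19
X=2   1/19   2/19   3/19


H(X|Y) = Σ_y p(y) H(X|Y=y)
  p(Y=0) = 6/19, H(X|Y=0) = 1.4591
  p(Y=1) = 5/19, H(X|Y=1) = 1.5219
  p(Y=2) = 8/19, H(X|Y=2) = 1.5613
H(X|Y) = 0.3158×1.4591 + 0.2632×1.5219 + 0.4211×1.5613 = 1.5187 bits


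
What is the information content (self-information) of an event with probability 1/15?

Information content I(x) = -log₂(p(x))
I = -log₂(1/15) = -log₂(0.0667)
I = 3.9069 bits


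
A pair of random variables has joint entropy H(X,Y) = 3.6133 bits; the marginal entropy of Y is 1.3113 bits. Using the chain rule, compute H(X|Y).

Chain rule: H(X,Y) = H(X|Y) + H(Y)
H(X|Y) = H(X,Y) - H(Y) = 3.6133 - 1.3113 = 2.302 bits


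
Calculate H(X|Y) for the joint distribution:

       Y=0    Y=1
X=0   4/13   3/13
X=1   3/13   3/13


H(X|Y) = Σ_y p(y) H(X|Y=y)
  p(Y=0) = 7/13, H(X|Y=0) = 0.9852
  p(Y=1) = 6/13, H(X|Y=1) = 1.0000
H(X|Y) = 0.5385×0.9852 + 0.4615×1.0000 = 0.9920 bits


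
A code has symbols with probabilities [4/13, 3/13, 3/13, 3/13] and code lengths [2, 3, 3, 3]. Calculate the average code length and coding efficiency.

Average length L = Σ p_i × l_i = 2.6923 bits
Entropy H = 1.9878 bits
Efficiency η = H/L × 100% = 73.83%


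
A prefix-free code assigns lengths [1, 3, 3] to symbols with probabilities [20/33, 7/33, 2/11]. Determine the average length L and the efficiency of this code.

Average length L = Σ p_i × l_i = 1.7879 bits
Entropy H = 1.3596 bits
Efficiency η = H/L × 100% = 76.04%


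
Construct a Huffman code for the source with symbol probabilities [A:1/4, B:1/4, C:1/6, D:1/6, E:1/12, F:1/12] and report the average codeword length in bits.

Huffman tree construction:
Combine smallest probabilities repeatedly
Resulting codes:
  A: 01 (length 2)
  B: 10 (length 2)
  C: 110 (length 3)
  D: 111 (length 3)
  E: 000 (length 3)
  F: 001 (length 3)
Average length = Σ p(s) × length(s) = 2.5000 bits


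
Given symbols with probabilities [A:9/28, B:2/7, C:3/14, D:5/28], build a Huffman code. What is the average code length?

Huffman tree construction:
Combine smallest probabilities repeatedly
Resulting codes:
  A: 11 (length 2)
  B: 10 (length 2)
  C: 01 (length 2)
  D: 00 (length 2)
Average length = Σ p(s) × length(s) = 2.0000 bits


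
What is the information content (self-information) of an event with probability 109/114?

Information content I(x) = -log₂(p(x))
I = -log₂(109/114) = -log₂(0.9561)
I = 0.0647 bits


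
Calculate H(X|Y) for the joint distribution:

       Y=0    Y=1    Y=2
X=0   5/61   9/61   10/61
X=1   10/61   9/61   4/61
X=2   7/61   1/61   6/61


H(X|Y) = Σ_y p(y) H(X|Y=y)
  p(Y=0) = 22/61, H(X|Y=0) = 1.5285
  p(Y=1) = 19/61, H(X|Y=1) = 1.2448
  p(Y=2) = 20/61, H(X|Y=2) = 1.4855
H(X|Y) = 0.3607×1.5285 + 0.3115×1.2448 + 0.3279×1.4855 = 1.4260 bits


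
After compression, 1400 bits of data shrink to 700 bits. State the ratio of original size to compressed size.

Compression ratio = Original / Compressed
= 1400 / 700 = 2.00:1


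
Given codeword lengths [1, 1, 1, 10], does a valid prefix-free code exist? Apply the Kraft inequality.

Kraft inequality: Σ 2^(-l_i) ≤ 1 for prefix-free code
Calculating: 2^(-1) + 2^(-1) + 2^(-1) + 2^(-10)
= 0.5 + 0.5 + 0.5 + 0.0009765625
= 1.5010
Since 1.5010 > 1, prefix-free code does not exist


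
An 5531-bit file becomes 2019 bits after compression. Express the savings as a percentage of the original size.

Space savings = (1 - Compressed/Original) × 100%
= (1 - 2019/5531) × 100%
= 63.50%


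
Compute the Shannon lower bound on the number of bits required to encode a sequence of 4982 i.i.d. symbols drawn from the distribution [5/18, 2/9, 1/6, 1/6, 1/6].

Entropy H = 2.2880 bits/symbol
Minimum bits = H × n = 2.2880 × 4982
= 11398.91 bits


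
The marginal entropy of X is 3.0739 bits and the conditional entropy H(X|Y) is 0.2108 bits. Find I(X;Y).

I(X;Y) = H(X) - H(X|Y)
I(X;Y) = 3.0739 - 0.2108 = 2.8631 bits


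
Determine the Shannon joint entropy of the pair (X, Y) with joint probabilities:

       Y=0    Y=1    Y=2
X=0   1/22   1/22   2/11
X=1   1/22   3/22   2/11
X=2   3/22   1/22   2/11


H(X,Y) = -Σ p(x,y) log₂ p(x,y)
  p(0,0)=1/22: -0.0455 × log₂(0.0455) = 0.2027
  p(0,1)=1/22: -0.0455 × log₂(0.0455) = 0.2027
  p(0,2)=2/11: -0.1818 × log₂(0.1818) = 0.4472
  p(1,0)=1/22: -0.0455 × log₂(0.0455) = 0.2027
  p(1,1)=3/22: -0.1364 × log₂(0.1364) = 0.3920
  p(1,2)=2/11: -0.1818 × log₂(0.1818) = 0.4472
  p(2,0)=3/22: -0.1364 × log₂(0.1364) = 0.3920
  p(2,1)=1/22: -0.0455 × log₂(0.0455) = 0.2027
  p(2,2)=2/11: -0.1818 × log₂(0.1818) = 0.4472
H(X,Y) = 2.9363 bits


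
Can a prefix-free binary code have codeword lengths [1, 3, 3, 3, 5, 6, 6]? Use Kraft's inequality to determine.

Kraft inequality: Σ 2^(-l_i) ≤ 1 for prefix-free code
Calculating: 2^(-1) + 2^(-3) + 2^(-3) + 2^(-3) + 2^(-5) + 2^(-6) + 2^(-6)
= 0.5 + 0.125 + 0.125 + 0.125 + 0.03125 + 0.015625 + 0.015625
= 0.9375
Since 0.9375 ≤ 1, prefix-free code exists


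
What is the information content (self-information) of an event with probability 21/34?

Information content I(x) = -log₂(p(x))
I = -log₂(21/34) = -log₂(0.6176)
I = 0.6951 bits


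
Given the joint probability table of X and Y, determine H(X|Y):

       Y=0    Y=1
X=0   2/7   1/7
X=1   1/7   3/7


H(X|Y) = Σ_y p(y) H(X|Y=y)
  p(Y=0) = 3/7, H(X|Y=0) = 0.9183
  p(Y=1) = 4/7, H(X|Y=1) = 0.8113
H(X|Y) = 0.4286×0.9183 + 0.5714×0.8113 = 0.8571 bits


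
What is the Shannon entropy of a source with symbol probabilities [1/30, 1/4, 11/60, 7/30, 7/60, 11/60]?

H(X) = -Σ p(x) log₂ p(x)
  -1/30 × log₂(1/30) = 0.1636
  -1/4 × log₂(1/4) = 0.5000
  -11/60 × log₂(11/60) = 0.4487
  -7/30 × log₂(7/30) = 0.4899
  -7/60 × log₂(7/60) = 0.3616
  -11/60 × log₂(11/60) = 0.4487
H(X) = 2.4125 bits


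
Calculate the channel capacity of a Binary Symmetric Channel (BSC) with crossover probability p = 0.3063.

For BSC with error probability p:
C = 1 - H(p) where H(p) is binary entropy
H(0.3063) = -0.3063 × log₂(0.3063) - 0.6937 × log₂(0.6937)
H(p) = 0.8889
C = 1 - 0.8889 = 0.1111 bits/use


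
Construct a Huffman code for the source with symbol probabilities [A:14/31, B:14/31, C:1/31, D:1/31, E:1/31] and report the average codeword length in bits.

Huffman tree construction:
Combine smallest probabilities repeatedly
Resulting codes:
  A: 11 (length 2)
  B: 0 (length 1)
  C: 1010 (length 4)
  D: 1011 (length 4)
  E: 100 (length 3)
Average length = Σ p(s) × length(s) = 1.7097 bits


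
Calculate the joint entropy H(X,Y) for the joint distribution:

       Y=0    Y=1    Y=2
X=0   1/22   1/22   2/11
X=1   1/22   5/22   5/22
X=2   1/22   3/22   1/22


H(X,Y) = -Σ p(x,y) log₂ p(x,y)
  p(0,0)=1/22: -0.0455 × log₂(0.0455) = 0.2027
  p(0,1)=1/22: -0.0455 × log₂(0.0455) = 0.2027
  p(0,2)=2/11: -0.1818 × log₂(0.1818) = 0.4472
  p(1,0)=1/22: -0.0455 × log₂(0.0455) = 0.2027
  p(1,1)=5/22: -0.2273 × log₂(0.2273) = 0.4858
  p(1,2)=5/22: -0.2273 × log₂(0.2273) = 0.4858
  p(2,0)=1/22: -0.0455 × log₂(0.0455) = 0.2027
  p(2,1)=3/22: -0.1364 × log₂(0.1364) = 0.3920
  p(2,2)=1/22: -0.0455 × log₂(0.0455) = 0.2027
H(X,Y) = 2.8242 bits


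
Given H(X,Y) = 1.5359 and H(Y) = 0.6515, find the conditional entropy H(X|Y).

Chain rule: H(X,Y) = H(X|Y) + H(Y)
H(X|Y) = H(X,Y) - H(Y) = 1.5359 - 0.6515 = 0.8844 bits


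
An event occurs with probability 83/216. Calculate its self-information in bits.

Information content I(x) = -log₂(p(x))
I = -log₂(83/216) = -log₂(0.3843)
I = 1.3798 bits


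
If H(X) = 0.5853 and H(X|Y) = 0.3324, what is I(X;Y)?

I(X;Y) = H(X) - H(X|Y)
I(X;Y) = 0.5853 - 0.3324 = 0.2529 bits


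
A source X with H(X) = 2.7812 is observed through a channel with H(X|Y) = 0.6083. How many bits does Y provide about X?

I(X;Y) = H(X) - H(X|Y)
I(X;Y) = 2.7812 - 0.6083 = 2.1729 bits


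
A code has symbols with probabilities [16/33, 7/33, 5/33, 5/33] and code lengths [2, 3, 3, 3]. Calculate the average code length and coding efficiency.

Average length L = Σ p_i × l_i = 2.5152 bits
Entropy H = 1.8059 bits
Efficiency η = H/L × 100% = 71.80%


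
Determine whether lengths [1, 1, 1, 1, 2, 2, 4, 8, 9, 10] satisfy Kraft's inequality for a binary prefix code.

Kraft inequality: Σ 2^(-l_i) ≤ 1 for prefix-free code
Calculating: 2^(-1) + 2^(-1) + 2^(-1) + 2^(-1) + 2^(-2) + 2^(-2) + 2^(-4) + 2^(-8) + 2^(-9) + 2^(-10)
= 0.5 + 0.5 + 0.5 + 0.5 + 0.25 + 0.25 + 0.0625 + 0.00390625 + 0.001953125 + 0.0009765625
= 2.5693
Since 2.5693 > 1, prefix-free code does not exist


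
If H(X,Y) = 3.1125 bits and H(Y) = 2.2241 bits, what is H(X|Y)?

Chain rule: H(X,Y) = H(X|Y) + H(Y)
H(X|Y) = H(X,Y) - H(Y) = 3.1125 - 2.2241 = 0.8884 bits


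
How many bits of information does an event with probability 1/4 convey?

Information content I(x) = -log₂(p(x))
I = -log₂(1/4) = -log₂(0.2500)
I = 2.0000 bits


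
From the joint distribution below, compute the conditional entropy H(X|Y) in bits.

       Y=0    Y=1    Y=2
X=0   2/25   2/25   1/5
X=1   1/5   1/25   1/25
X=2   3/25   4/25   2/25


H(X|Y) = Σ_y p(y) H(X|Y=y)
  p(Y=0) = 2/5, H(X|Y=0) = 1.4855
  p(Y=1) = 7/25, H(X|Y=1) = 1.3788
  p(Y=2) = 8/25, H(X|Y=2) = 1.2988
H(X|Y) = 0.4000×1.4855 + 0.2800×1.3788 + 0.3200×1.2988 = 1.3959 bits


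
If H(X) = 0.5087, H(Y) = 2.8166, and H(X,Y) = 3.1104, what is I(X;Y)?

I(X;Y) = H(X) + H(Y) - H(X,Y)
I(X;Y) = 0.5087 + 2.8166 - 3.1104 = 0.2149 bits


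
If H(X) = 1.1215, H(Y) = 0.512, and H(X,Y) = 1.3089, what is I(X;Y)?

I(X;Y) = H(X) + H(Y) - H(X,Y)
I(X;Y) = 1.1215 + 0.512 - 1.3089 = 0.3246 bits


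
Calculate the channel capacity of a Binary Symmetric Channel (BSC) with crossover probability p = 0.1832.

For BSC with error probability p:
C = 1 - H(p) where H(p) is binary entropy
H(0.1832) = -0.1832 × log₂(0.1832) - 0.8168 × log₂(0.8168)
H(p) = 0.6870
C = 1 - 0.6870 = 0.3130 bits/use


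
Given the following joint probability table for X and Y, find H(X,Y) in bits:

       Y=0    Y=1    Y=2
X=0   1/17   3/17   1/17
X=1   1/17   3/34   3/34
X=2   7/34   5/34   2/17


H(X,Y) = -Σ p(x,y) log₂ p(x,y)
  p(0,0)=1/17: -0.0588 × log₂(0.0588) = 0.2404
  p(0,1)=3/17: -0.1765 × log₂(0.1765) = 0.4416
  p(0,2)=1/17: -0.0588 × log₂(0.0588) = 0.2404
  p(1,0)=1/17: -0.0588 × log₂(0.0588) = 0.2404
  p(1,1)=3/34: -0.0882 × log₂(0.0882) = 0.3090
  p(1,2)=3/34: -0.0882 × log₂(0.0882) = 0.3090
  p(2,0)=7/34: -0.2059 × log₂(0.2059) = 0.4694
  p(2,1)=5/34: -0.1471 × log₂(0.1471) = 0.4067
  p(2,2)=2/17: -0.1176 × log₂(0.1176) = 0.3632
H(X,Y) = 3.0204 bits


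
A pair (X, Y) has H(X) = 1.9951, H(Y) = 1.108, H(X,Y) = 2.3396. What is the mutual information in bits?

I(X;Y) = H(X) + H(Y) - H(X,Y)
I(X;Y) = 1.9951 + 1.108 - 2.3396 = 0.7635 bits


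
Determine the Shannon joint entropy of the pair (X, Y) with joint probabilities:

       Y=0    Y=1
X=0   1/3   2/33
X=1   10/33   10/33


H(X,Y) = -Σ p(x,y) log₂ p(x,y)
  p(0,0)=1/3: -0.3333 × log₂(0.3333) = 0.5283
  p(0,1)=2/33: -0.0606 × log₂(0.0606) = 0.2451
  p(1,0)=10/33: -0.3030 × log₂(0.3030) = 0.5220
  p(1,1)=10/33: -0.3030 × log₂(0.3030) = 0.5220
H(X,Y) = 1.8174 bits


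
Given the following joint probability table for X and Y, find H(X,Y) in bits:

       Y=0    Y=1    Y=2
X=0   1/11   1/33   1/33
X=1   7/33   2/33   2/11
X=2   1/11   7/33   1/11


H(X,Y) = -Σ p(x,y) log₂ p(x,y)
  p(0,0)=1/11: -0.0909 × log₂(0.0909) = 0.3145
  p(0,1)=1/33: -0.0303 × log₂(0.0303) = 0.1529
  p(0,2)=1/33: -0.0303 × log₂(0.0303) = 0.1529
  p(1,0)=7/33: -0.2121 × log₂(0.2121) = 0.4745
  p(1,1)=2/33: -0.0606 × log₂(0.0606) = 0.2451
  p(1,2)=2/11: -0.1818 × log₂(0.1818) = 0.4472
  p(2,0)=1/11: -0.0909 × log₂(0.0909) = 0.3145
  p(2,1)=7/33: -0.2121 × log₂(0.2121) = 0.4745
  p(2,2)=1/11: -0.0909 × log₂(0.0909) = 0.3145
H(X,Y) = 2.8905 bits


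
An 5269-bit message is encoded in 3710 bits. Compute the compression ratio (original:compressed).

Compression ratio = Original / Compressed
= 5269 / 3710 = 1.42:1


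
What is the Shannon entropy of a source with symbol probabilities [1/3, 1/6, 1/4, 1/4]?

H(X) = -Σ p(x) log₂ p(x)
  -1/3 × log₂(1/3) = 0.5283
  -1/6 × log₂(1/6) = 0.4308
  -1/4 × log₂(1/4) = 0.5000
  -1/4 × log₂(1/4) = 0.5000
H(X) = 1.9591 bits


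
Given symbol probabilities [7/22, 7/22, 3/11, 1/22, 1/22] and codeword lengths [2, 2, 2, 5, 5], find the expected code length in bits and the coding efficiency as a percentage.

Average length L = Σ p_i × l_i = 2.2727 bits
Entropy H = 1.9679 bits
Efficiency η = H/L × 100% = 86.59%


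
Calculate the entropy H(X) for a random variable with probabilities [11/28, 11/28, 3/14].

H(X) = -Σ p(x) log₂ p(x)
  -11/28 × log₂(11/28) = 0.5295
  -11/28 × log₂(11/28) = 0.5295
  -3/14 × log₂(3/14) = 0.4762
H(X) = 1.5353 bits


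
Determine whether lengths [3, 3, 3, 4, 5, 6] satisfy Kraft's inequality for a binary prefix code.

Kraft inequality: Σ 2^(-l_i) ≤ 1 for prefix-free code
Calculating: 2^(-3) + 2^(-3) + 2^(-3) + 2^(-4) + 2^(-5) + 2^(-6)
= 0.125 + 0.125 + 0.125 + 0.0625 + 0.03125 + 0.015625
= 0.4844
Since 0.4844 ≤ 1, prefix-free code exists


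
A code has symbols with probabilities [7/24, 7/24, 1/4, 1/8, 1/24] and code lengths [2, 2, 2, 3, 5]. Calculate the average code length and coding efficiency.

Average length L = Σ p_i × l_i = 2.2500 bits
Entropy H = 2.1030 bits
Efficiency η = H/L × 100% = 93.47%


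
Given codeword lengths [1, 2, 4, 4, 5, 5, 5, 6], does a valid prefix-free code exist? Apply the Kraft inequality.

Kraft inequality: Σ 2^(-l_i) ≤ 1 for prefix-free code
Calculating: 2^(-1) + 2^(-2) + 2^(-4) + 2^(-4) + 2^(-5) + 2^(-5) + 2^(-5) + 2^(-6)
= 0.5 + 0.25 + 0.0625 + 0.0625 + 0.03125 + 0.03125 + 0.03125 + 0.015625
= 0.9844
Since 0.9844 ≤ 1, prefix-free code exists


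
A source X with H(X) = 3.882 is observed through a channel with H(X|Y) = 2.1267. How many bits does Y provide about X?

I(X;Y) = H(X) - H(X|Y)
I(X;Y) = 3.882 - 2.1267 = 1.7553 bits


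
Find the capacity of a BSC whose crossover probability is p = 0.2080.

For BSC with error probability p:
C = 1 - H(p) where H(p) is binary entropy
H(0.2080) = -0.2080 × log₂(0.2080) - 0.7920 × log₂(0.7920)
H(p) = 0.7376
C = 1 - 0.7376 = 0.2624 bits/use


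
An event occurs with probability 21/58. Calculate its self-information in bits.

Information content I(x) = -log₂(p(x))
I = -log₂(21/58) = -log₂(0.3621)
I = 1.4657 bits


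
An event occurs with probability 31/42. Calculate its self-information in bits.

Information content I(x) = -log₂(p(x))
I = -log₂(31/42) = -log₂(0.7381)
I = 0.4381 bits


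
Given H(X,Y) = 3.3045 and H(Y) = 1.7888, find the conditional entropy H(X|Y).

Chain rule: H(X,Y) = H(X|Y) + H(Y)
H(X|Y) = H(X,Y) - H(Y) = 3.3045 - 1.7888 = 1.5157 bits


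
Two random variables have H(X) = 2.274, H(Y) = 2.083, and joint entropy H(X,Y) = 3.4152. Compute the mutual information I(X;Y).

I(X;Y) = H(X) + H(Y) - H(X,Y)
I(X;Y) = 2.274 + 2.083 - 3.4152 = 0.9418 bits


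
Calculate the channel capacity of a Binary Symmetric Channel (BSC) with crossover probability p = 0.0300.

For BSC with error probability p:
C = 1 - H(p) where H(p) is binary entropy
H(0.0300) = -0.0300 × log₂(0.0300) - 0.9700 × log₂(0.9700)
H(p) = 0.1944
C = 1 - 0.1944 = 0.8056 bits/use


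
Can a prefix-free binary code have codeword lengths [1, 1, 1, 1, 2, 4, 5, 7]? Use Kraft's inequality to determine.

Kraft inequality: Σ 2^(-l_i) ≤ 1 for prefix-free code
Calculating: 2^(-1) + 2^(-1) + 2^(-1) + 2^(-1) + 2^(-2) + 2^(-4) + 2^(-5) + 2^(-7)
= 0.5 + 0.5 + 0.5 + 0.5 + 0.25 + 0.0625 + 0.03125 + 0.0078125
= 2.3516
Since 2.3516 > 1, prefix-free code does not exist


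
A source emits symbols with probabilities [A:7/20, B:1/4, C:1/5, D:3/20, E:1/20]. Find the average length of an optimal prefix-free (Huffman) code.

Huffman tree construction:
Combine smallest probabilities repeatedly
Resulting codes:
  A: 11 (length 2)
  B: 10 (length 2)
  C: 00 (length 2)
  D: 011 (length 3)
  E: 010 (length 3)
Average length = Σ p(s) × length(s) = 2.2000 bits


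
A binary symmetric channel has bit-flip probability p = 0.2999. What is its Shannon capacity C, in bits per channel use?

For BSC with error probability p:
C = 1 - H(p) where H(p) is binary entropy
H(0.2999) = -0.2999 × log₂(0.2999) - 0.7001 × log₂(0.7001)
H(p) = 0.8812
C = 1 - 0.8812 = 0.1188 bits/use


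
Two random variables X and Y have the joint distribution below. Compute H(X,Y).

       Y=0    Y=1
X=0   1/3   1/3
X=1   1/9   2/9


H(X,Y) = -Σ p(x,y) log₂ p(x,y)
  p(0,0)=1/3: -0.3333 × log₂(0.3333) = 0.5283
  p(0,1)=1/3: -0.3333 × log₂(0.3333) = 0.5283
  p(1,0)=1/9: -0.1111 × log₂(0.1111) = 0.3522
  p(1,1)=2/9: -0.2222 × log₂(0.2222) = 0.4822
H(X,Y) = 1.8911 bits


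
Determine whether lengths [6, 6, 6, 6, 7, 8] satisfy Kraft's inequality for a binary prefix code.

Kraft inequality: Σ 2^(-l_i) ≤ 1 for prefix-free code
Calculating: 2^(-6) + 2^(-6) + 2^(-6) + 2^(-6) + 2^(-7) + 2^(-8)
= 0.015625 + 0.015625 + 0.015625 + 0.015625 + 0.0078125 + 0.00390625
= 0.0742
Since 0.0742 ≤ 1, prefix-free code exists


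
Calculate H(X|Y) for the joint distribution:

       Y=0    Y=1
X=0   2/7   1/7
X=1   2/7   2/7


H(X|Y) = Σ_y p(y) H(X|Y=y)
  p(Y=0) = 4/7, H(X|Y=0) = 1.0000
  p(Y=1) = 3/7, H(X|Y=1) = 0.9183
H(X|Y) = 0.5714×1.0000 + 0.4286×0.9183 = 0.9650 bits


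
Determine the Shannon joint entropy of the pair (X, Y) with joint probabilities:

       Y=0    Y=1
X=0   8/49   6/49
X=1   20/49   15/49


H(X,Y) = -Σ p(x,y) log₂ p(x,y)
  p(0,0)=8/49: -0.1633 × log₂(0.1633) = 0.4269
  p(0,1)=6/49: -0.1224 × log₂(0.1224) = 0.3710
  p(1,0)=20/49: -0.4082 × log₂(0.4082) = 0.5277
  p(1,1)=15/49: -0.3061 × log₂(0.3061) = 0.5228
H(X,Y) = 1.8483 bits


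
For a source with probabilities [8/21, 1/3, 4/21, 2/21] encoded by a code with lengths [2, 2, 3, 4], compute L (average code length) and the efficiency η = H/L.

Average length L = Σ p_i × l_i = 2.3810 bits
Entropy H = 1.8375 bits
Efficiency η = H/L × 100% = 77.17%


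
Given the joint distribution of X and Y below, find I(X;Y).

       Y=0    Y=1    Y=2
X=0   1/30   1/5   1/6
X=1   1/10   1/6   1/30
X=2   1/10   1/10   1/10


H(X) = 1.5710, H(Y) = 1.5241, H(X,Y) = 2.9819
I(X;Y) = H(X) + H(Y) - H(X,Y) = 0.1131 bits


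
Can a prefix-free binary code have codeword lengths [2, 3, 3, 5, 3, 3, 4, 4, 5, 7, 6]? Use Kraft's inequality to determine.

Kraft inequality: Σ 2^(-l_i) ≤ 1 for prefix-free code
Calculating: 2^(-2) + 2^(-3) + 2^(-3) + 2^(-5) + 2^(-3) + 2^(-3) + 2^(-4) + 2^(-4) + 2^(-5) + 2^(-7) + 2^(-6)
= 0.25 + 0.125 + 0.125 + 0.03125 + 0.125 + 0.125 + 0.0625 + 0.0625 + 0.03125 + 0.0078125 + 0.015625
= 0.9609
Since 0.9609 ≤ 1, prefix-free code exists


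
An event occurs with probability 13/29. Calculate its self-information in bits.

Information content I(x) = -log₂(p(x))
I = -log₂(13/29) = -log₂(0.4483)
I = 1.1575 bits


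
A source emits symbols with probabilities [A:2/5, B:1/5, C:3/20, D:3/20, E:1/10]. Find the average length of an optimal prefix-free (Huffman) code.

Huffman tree construction:
Combine smallest probabilities repeatedly
Resulting codes:
  A: 0 (length 1)
  B: 111 (length 3)
  C: 101 (length 3)
  D: 110 (length 3)
  E: 100 (length 3)
Average length = Σ p(s) × length(s) = 2.2000 bits


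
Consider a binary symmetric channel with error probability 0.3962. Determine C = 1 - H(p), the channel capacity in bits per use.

For BSC with error probability p:
C = 1 - H(p) where H(p) is binary entropy
H(0.3962) = -0.3962 × log₂(0.3962) - 0.6038 × log₂(0.6038)
H(p) = 0.9687
C = 1 - 0.9687 = 0.0313 bits/use


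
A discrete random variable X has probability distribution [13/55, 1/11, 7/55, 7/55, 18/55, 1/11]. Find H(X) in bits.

H(X) = -Σ p(x) log₂ p(x)
  -13/55 × log₂(13/55) = 0.4919
  -1/11 × log₂(1/11) = 0.3145
  -7/55 × log₂(7/55) = 0.3785
  -7/55 × log₂(7/55) = 0.3785
  -18/55 × log₂(18/55) = 0.5274
  -1/11 × log₂(1/11) = 0.3145
H(X) = 2.4052 bits


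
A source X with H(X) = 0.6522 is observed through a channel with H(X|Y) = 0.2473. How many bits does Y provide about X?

I(X;Y) = H(X) - H(X|Y)
I(X;Y) = 0.6522 - 0.2473 = 0.4049 bits


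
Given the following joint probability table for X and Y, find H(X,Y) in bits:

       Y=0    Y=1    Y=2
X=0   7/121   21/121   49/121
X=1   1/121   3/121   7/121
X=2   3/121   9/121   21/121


H(X,Y) = -Σ p(x,y) log₂ p(x,y)
  p(0,0)=7/121: -0.0579 × log₂(0.0579) = 0.2379
  p(0,1)=21/121: -0.1736 × log₂(0.1736) = 0.4385
  p(0,2)=49/121: -0.4050 × log₂(0.4050) = 0.5281
  p(1,0)=1/121: -0.0083 × log₂(0.0083) = 0.0572
  p(1,1)=3/121: -0.0248 × log₂(0.0248) = 0.1322
  p(1,2)=7/121: -0.0579 × log₂(0.0579) = 0.2379
  p(2,0)=3/121: -0.0248 × log₂(0.0248) = 0.1322
  p(2,1)=9/121: -0.0744 × log₂(0.0744) = 0.2788
  p(2,2)=21/121: -0.1736 × log₂(0.1736) = 0.4385
H(X,Y) = 2.4813 bits


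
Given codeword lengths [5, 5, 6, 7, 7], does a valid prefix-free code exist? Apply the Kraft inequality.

Kraft inequality: Σ 2^(-l_i) ≤ 1 for prefix-free code
Calculating: 2^(-5) + 2^(-5) + 2^(-6) + 2^(-7) + 2^(-7)
= 0.03125 + 0.03125 + 0.015625 + 0.0078125 + 0.0078125
= 0.0938
Since 0.0938 ≤ 1, prefix-free code exists


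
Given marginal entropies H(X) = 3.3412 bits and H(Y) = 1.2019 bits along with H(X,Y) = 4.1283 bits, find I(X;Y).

I(X;Y) = H(X) + H(Y) - H(X,Y)
I(X;Y) = 3.3412 + 1.2019 - 4.1283 = 0.4148 bits


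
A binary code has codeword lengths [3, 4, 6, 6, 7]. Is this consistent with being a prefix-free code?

Kraft inequality: Σ 2^(-l_i) ≤ 1 for prefix-free code
Calculating: 2^(-3) + 2^(-4) + 2^(-6) + 2^(-6) + 2^(-7)
= 0.125 + 0.0625 + 0.015625 + 0.015625 + 0.0078125
= 0.2266
Since 0.2266 ≤ 1, prefix-free code exists


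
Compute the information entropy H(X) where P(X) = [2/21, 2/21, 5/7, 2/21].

H(X) = -Σ p(x) log₂ p(x)
  -2/21 × log₂(2/21) = 0.3231
  -2/21 × log₂(2/21) = 0.3231
  -5/7 × log₂(5/7) = 0.3467
  -2/21 × log₂(2/21) = 0.3231
H(X) = 1.3160 bits


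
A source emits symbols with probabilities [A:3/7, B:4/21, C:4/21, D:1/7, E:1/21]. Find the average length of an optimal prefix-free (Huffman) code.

Huffman tree construction:
Combine smallest probabilities repeatedly
Resulting codes:
  A: 0 (length 1)
  B: 110 (length 3)
  C: 111 (length 3)
  D: 101 (length 3)
  E: 100 (length 3)
Average length = Σ p(s) × length(s) = 2.1429 bits


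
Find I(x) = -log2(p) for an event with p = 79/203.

Information content I(x) = -log₂(p(x))
I = -log₂(79/203) = -log₂(0.3892)
I = 1.3616 bits


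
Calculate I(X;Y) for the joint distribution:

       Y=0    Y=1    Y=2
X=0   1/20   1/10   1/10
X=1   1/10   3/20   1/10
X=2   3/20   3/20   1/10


H(X) = 1.5589, H(Y) = 1.5710, H(X,Y) = 3.1087
I(X;Y) = H(X) + H(Y) - H(X,Y) = 0.0211 bits


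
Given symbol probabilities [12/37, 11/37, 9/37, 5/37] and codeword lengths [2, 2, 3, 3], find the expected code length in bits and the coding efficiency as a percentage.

Average length L = Σ p_i × l_i = 2.3784 bits
Entropy H = 1.9334 bits
Efficiency η = H/L × 100% = 81.29%


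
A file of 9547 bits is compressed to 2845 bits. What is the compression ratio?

Compression ratio = Original / Compressed
= 9547 / 2845 = 3.36:1


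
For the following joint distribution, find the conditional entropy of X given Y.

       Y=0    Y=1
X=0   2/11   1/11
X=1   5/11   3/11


H(X|Y) = Σ_y p(y) H(X|Y=y)
  p(Y=0) = 7/11, H(X|Y=0) = 0.8631
  p(Y=1) = 4/11, H(X|Y=1) = 0.8113
H(X|Y) = 0.6364×0.8631 + 0.3636×0.8113 = 0.8443 bits


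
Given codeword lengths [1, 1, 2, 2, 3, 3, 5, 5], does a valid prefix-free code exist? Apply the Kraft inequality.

Kraft inequality: Σ 2^(-l_i) ≤ 1 for prefix-free code
Calculating: 2^(-1) + 2^(-1) + 2^(-2) + 2^(-2) + 2^(-3) + 2^(-3) + 2^(-5) + 2^(-5)
= 0.5 + 0.5 + 0.25 + 0.25 + 0.125 + 0.125 + 0.03125 + 0.03125
= 1.8125
Since 1.8125 > 1, prefix-free code does not exist


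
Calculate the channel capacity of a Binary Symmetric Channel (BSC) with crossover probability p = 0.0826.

For BSC with error probability p:
C = 1 - H(p) where H(p) is binary entropy
H(0.0826) = -0.0826 × log₂(0.0826) - 0.9174 × log₂(0.9174)
H(p) = 0.4113
C = 1 - 0.4113 = 0.5887 bits/use


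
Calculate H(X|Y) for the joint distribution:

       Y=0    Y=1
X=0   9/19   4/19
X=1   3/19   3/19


H(X|Y) = Σ_y p(y) H(X|Y=y)
  p(Y=0) = 12/19, H(X|Y=0) = 0.8113
  p(Y=1) = 7/19, H(X|Y=1) = 0.9852
H(X|Y) = 0.6316×0.8113 + 0.3684×0.9852 = 0.8754 bits


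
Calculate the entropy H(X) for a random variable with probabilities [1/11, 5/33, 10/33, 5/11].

H(X) = -Σ p(x) log₂ p(x)
  -1/11 × log₂(1/11) = 0.3145
  -5/33 × log₂(5/33) = 0.4125
  -10/33 × log₂(10/33) = 0.5220
  -5/11 × log₂(5/11) = 0.5170
H(X) = 1.7660 bits


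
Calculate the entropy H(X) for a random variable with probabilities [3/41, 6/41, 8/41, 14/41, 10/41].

H(X) = -Σ p(x) log₂ p(x)
  -3/41 × log₂(3/41) = 0.2760
  -6/41 × log₂(6/41) = 0.4057
  -8/41 × log₂(8/41) = 0.4600
  -14/41 × log₂(14/41) = 0.5293
  -10/41 × log₂(10/41) = 0.4965
H(X) = 2.1676 bits


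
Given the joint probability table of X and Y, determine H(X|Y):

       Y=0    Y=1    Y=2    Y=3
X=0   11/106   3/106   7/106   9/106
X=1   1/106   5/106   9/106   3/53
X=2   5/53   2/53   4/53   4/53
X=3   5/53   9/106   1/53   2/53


H(X|Y) = Σ_y p(y) H(X|Y=y)
  p(Y=0) = 16/53, H(X|Y=0) = 1.7346
  p(Y=1) = 21/106, H(X|Y=1) = 1.8736
  p(Y=2) = 13/53, H(X|Y=2) = 1.8473
  p(Y=3) = 27/106, H(X|Y=3) = 1.9386
H(X|Y) = 0.3019×1.7346 + 0.1981×1.8736 + 0.2453×1.8473 + 0.2547×1.9386 = 1.8418 bits


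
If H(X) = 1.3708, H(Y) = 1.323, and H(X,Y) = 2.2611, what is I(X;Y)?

I(X;Y) = H(X) + H(Y) - H(X,Y)
I(X;Y) = 1.3708 + 1.323 - 2.2611 = 0.4327 bits


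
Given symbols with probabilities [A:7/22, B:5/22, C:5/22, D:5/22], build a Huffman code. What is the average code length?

Huffman tree construction:
Combine smallest probabilities repeatedly
Resulting codes:
  A: 11 (length 2)
  B: 00 (length 2)
  C: 01 (length 2)
  D: 10 (length 2)
Average length = Σ p(s) × length(s) = 2.0000 bits


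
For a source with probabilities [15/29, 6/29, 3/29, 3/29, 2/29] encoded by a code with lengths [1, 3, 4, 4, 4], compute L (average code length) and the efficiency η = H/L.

Average length L = Σ p_i × l_i = 2.2414 bits
Entropy H = 1.9055 bits
Efficiency η = H/L × 100% = 85.01%


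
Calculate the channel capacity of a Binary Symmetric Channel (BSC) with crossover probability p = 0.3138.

For BSC with error probability p:
C = 1 - H(p) where H(p) is binary entropy
H(0.3138) = -0.3138 × log₂(0.3138) - 0.6862 × log₂(0.6862)
H(p) = 0.8975
C = 1 - 0.8975 = 0.1025 bits/use


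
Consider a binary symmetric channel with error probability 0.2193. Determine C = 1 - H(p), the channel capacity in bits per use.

For BSC with error probability p:
C = 1 - H(p) where H(p) is binary entropy
H(0.2193) = -0.2193 × log₂(0.2193) - 0.7807 × log₂(0.7807)
H(p) = 0.7589
C = 1 - 0.7589 = 0.2411 bits/use


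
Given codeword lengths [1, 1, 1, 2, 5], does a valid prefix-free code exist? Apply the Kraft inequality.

Kraft inequality: Σ 2^(-l_i) ≤ 1 for prefix-free code
Calculating: 2^(-1) + 2^(-1) + 2^(-1) + 2^(-2) + 2^(-5)
= 0.5 + 0.5 + 0.5 + 0.25 + 0.03125
= 1.7812
Since 1.7812 > 1, prefix-free code does not exist


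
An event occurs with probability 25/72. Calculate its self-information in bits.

Information content I(x) = -log₂(p(x))
I = -log₂(25/72) = -log₂(0.3472)
I = 1.5261 bits


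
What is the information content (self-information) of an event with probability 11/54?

Information content I(x) = -log₂(p(x))
I = -log₂(11/54) = -log₂(0.2037)
I = 2.2955 bits


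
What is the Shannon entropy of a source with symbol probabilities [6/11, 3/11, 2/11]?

H(X) = -Σ p(x) log₂ p(x)
  -6/11 × log₂(6/11) = 0.4770
  -3/11 × log₂(3/11) = 0.5112
  -2/11 × log₂(2/11) = 0.4472
H(X) = 1.4354 bits


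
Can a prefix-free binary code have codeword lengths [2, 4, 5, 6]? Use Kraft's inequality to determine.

Kraft inequality: Σ 2^(-l_i) ≤ 1 for prefix-free code
Calculating: 2^(-2) + 2^(-4) + 2^(-5) + 2^(-6)
= 0.25 + 0.0625 + 0.03125 + 0.015625
= 0.3594
Since 0.3594 ≤ 1, prefix-free code exists


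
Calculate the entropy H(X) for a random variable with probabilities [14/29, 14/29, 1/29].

H(X) = -Σ p(x) log₂ p(x)
  -14/29 × log₂(14/29) = 0.5072
  -14/29 × log₂(14/29) = 0.5072
  -1/29 × log₂(1/29) = 0.1675
H(X) = 1.1819 bits


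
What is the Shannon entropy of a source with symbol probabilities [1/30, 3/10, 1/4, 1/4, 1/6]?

H(X) = -Σ p(x) log₂ p(x)
  -1/30 × log₂(1/30) = 0.1636
  -3/10 × log₂(3/10) = 0.5211
  -1/4 × log₂(1/4) = 0.5000
  -1/4 × log₂(1/4) = 0.5000
  -1/6 × log₂(1/6) = 0.4308
H(X) = 2.1155 bits


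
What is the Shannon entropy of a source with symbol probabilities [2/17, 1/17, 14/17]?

H(X) = -Σ p(x) log₂ p(x)
  -2/17 × log₂(2/17) = 0.3632
  -1/17 × log₂(1/17) = 0.2404
  -14/17 × log₂(14/17) = 0.2307
H(X) = 0.8343 bits


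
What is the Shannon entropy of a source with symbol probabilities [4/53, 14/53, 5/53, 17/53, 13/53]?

H(X) = -Σ p(x) log₂ p(x)
  -4/53 × log₂(4/53) = 0.2814
  -14/53 × log₂(14/53) = 0.5073
  -5/53 × log₂(5/53) = 0.3213
  -17/53 × log₂(17/53) = 0.5262
  -13/53 × log₂(13/53) = 0.4973
H(X) = 2.1335 bits


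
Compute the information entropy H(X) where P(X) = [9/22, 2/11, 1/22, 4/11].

H(X) = -Σ p(x) log₂ p(x)
  -9/22 × log₂(9/22) = 0.5275
  -2/11 × log₂(2/11) = 0.4472
  -1/22 × log₂(1/22) = 0.2027
  -4/11 × log₂(4/11) = 0.5307
H(X) = 1.7081 bits


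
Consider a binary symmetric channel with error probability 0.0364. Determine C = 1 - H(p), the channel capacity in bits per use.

For BSC with error probability p:
C = 1 - H(p) where H(p) is binary entropy
H(0.0364) = -0.0364 × log₂(0.0364) - 0.9636 × log₂(0.9636)
H(p) = 0.2255
C = 1 - 0.2255 = 0.7745 bits/use


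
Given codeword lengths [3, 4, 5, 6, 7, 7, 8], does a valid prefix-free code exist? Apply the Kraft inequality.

Kraft inequality: Σ 2^(-l_i) ≤ 1 for prefix-free code
Calculating: 2^(-3) + 2^(-4) + 2^(-5) + 2^(-6) + 2^(-7) + 2^(-7) + 2^(-8)
= 0.125 + 0.0625 + 0.03125 + 0.015625 + 0.0078125 + 0.0078125 + 0.00390625
= 0.2539
Since 0.2539 ≤ 1, prefix-free code exists


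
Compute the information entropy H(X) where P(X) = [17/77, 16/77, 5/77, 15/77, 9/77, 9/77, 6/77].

H(X) = -Σ p(x) log₂ p(x)
  -17/77 × log₂(17/77) = 0.4811
  -16/77 × log₂(16/77) = 0.4710
  -5/77 × log₂(5/77) = 0.2562
  -15/77 × log₂(15/77) = 0.4597
  -9/77 × log₂(9/77) = 0.3620
  -9/77 × log₂(9/77) = 0.3620
  -6/77 × log₂(6/77) = 0.2869
H(X) = 2.6789 bits


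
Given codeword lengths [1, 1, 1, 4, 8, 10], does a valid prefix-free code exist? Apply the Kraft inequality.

Kraft inequality: Σ 2^(-l_i) ≤ 1 for prefix-free code
Calculating: 2^(-1) + 2^(-1) + 2^(-1) + 2^(-4) + 2^(-8) + 2^(-10)
= 0.5 + 0.5 + 0.5 + 0.0625 + 0.00390625 + 0.0009765625
= 1.5674
Since 1.5674 > 1, prefix-free code does not exist
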